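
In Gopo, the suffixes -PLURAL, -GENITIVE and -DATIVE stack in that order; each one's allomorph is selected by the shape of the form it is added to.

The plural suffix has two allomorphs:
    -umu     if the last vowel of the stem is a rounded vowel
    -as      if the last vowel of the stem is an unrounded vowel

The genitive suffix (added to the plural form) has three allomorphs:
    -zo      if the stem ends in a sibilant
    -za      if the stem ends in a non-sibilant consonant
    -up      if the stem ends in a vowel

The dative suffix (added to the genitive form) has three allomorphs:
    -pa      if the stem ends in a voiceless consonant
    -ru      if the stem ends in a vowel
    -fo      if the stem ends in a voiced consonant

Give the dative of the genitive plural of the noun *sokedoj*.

*sokedoj*: last vowel = /o/, a rounded vowel → -umu → *sokedojumu*.
The final sound of the plural form *sokedojumu* is /u/, which is a vowel, so the genitive suffix is -up, giving *sokedojumuup*.
The genitive form *sokedojumuup*: final sound = /p/, a voiceless consonant → -pa → *sokedojumuuppa*.

sokedojumuuppa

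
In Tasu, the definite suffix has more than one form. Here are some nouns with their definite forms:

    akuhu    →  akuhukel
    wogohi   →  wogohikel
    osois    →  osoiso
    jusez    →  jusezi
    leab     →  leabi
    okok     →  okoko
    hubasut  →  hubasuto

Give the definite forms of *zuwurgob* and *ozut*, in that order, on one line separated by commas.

The pattern is voicing of the final sound: -o when the stem ends in a voiceless consonant (*osois*, *okok*, *hubasut*); -i when the stem ends in a voiced consonant (*jusez*, *leab*); -kel when the stem ends in a vowel (*akuhu*, *wogohi*).
*zuwurgob*: final sound = /b/, a voiced consonant → -i → *zuwurgobi*.
*ozut*: final sound = /t/, a voiceless consonant → -o → *ozuto*.

zuwurgobi, ozuto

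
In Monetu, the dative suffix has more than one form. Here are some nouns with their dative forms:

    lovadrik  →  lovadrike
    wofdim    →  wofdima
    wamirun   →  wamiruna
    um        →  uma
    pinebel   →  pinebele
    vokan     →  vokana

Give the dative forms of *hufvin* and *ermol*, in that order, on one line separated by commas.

The alternation tracks the final consonant of the stem — -a when the stem ends in a nasal (*wofdim*, *wamirun*, *um*, *vokan*); -e when the stem ends in a non-nasal consonant (*lovadrik*, *pinebel*).
The final consonant of *hufvin* is /n/, which is a nasal, so the suffix is -a, giving *hufvina*.
*ermol* — final consonant /l/ (non-nasal) → -e → *ermole*.

hufvina, ermole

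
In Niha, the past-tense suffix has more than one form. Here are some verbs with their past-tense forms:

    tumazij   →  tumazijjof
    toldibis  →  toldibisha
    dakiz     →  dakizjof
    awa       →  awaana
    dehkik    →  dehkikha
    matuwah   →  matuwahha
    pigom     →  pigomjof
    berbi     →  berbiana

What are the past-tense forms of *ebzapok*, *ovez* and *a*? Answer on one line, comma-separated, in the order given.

The pattern is voicing of the final sound: -ha when the stem ends in a voiceless consonant (*toldibis*, *dehkik*, *matuwah*); -jof when the stem ends in a voiced consonant (*tumazij*, *dakiz*, *pigom*); -ana when the stem ends in a vowel (*awa*, *berbi*).
Since the final sound of *ebzapok* is /k/ (a voiceless consonant), it takes -ha, giving *ebzapokha*.
*ovez* — final sound /z/ (a voiced consonant) → -jof → *ovezjof*.
The final sound of *a* is /a/, which is a vowel, so the suffix is -ana, giving *aana*.

ebzapokha, ovezjof, aana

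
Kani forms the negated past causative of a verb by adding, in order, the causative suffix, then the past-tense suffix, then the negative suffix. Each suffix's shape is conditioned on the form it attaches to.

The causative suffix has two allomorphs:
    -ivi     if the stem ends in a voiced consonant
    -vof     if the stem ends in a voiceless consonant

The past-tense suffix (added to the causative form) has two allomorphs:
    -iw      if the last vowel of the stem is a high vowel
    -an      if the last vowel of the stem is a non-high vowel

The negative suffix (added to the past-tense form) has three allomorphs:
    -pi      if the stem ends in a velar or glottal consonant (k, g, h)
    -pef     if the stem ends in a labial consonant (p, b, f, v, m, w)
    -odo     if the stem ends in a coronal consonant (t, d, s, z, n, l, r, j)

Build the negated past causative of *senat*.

senatvofanodo

*senat* — final consonant /t/ (voiceless) → -vof → *senatvof*.
The causative form *senatvof*: last vowel = /o/, a non-high vowel → -an → *senatvofan*.
The past-tense form *senatvofan* — final consonant /n/ (coronal) → -odo → *senatvofanodo*.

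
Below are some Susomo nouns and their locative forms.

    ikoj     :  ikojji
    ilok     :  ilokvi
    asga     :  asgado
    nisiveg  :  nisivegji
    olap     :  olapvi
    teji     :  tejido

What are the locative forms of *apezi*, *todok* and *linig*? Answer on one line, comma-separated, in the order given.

apezido, todokvi, linigji

The suffix is conditioned by the final sound: -vi when the stem ends in a voiceless consonant (*ilok*, *olap*); -ji when the stem ends in a voiced consonant (*ikoj*, *nisiveg*); -do when the stem ends in a vowel (*asga*, *teji*).
The final sound of *apezi* is /i/, which is a vowel, so the suffix is -do, giving *apezido*.
The final sound of *todok* is /k/, which is a voiceless consonant, so the suffix is -vi, giving *todokvi*.
*linig*: final sound = /g/, a voiced consonant → -ji → *linigji*.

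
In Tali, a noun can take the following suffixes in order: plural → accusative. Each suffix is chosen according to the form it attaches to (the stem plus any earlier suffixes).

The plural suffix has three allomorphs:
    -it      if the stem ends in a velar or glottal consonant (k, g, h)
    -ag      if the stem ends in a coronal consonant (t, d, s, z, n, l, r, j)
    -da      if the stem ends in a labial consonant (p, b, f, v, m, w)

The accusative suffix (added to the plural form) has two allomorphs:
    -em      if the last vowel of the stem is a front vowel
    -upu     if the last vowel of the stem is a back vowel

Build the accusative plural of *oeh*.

oehitem

Since the final consonant of *oeh* is /h/ (velar/glottal), it takes -it, giving *oehit*.
The plural form *oehit* — last vowel /i/ (a front vowel) → -em → *oehitem*.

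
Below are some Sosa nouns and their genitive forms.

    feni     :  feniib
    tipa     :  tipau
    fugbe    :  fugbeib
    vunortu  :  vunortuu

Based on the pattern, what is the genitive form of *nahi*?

The alternation tracks the last vowel of the stem — -ib when the last vowel of the stem is a front vowel (*feni*, *fugbe*); -u when the last vowel of the stem is a back vowel (*tipa*, *vunortu*).
*nahi*: last vowel = /i/, a front vowel → -ib → *nahiib*.

nahiib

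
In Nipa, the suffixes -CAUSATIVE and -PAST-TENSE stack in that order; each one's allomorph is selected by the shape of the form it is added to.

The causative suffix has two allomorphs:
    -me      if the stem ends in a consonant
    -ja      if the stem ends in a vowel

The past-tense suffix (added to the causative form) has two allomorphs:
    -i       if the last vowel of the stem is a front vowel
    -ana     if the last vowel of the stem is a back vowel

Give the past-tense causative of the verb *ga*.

gajaana

*ga* — final sound /a/ (a vowel) → -ja → *gaja*.
The causative form *gaja* — last vowel /a/ (a back vowel) → -ana → *gajaana*.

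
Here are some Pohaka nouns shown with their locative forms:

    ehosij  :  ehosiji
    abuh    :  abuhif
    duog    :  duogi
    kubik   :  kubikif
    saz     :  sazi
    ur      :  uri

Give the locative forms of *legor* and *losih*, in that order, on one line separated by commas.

The suffix is conditioned by the final consonant: -if when the stem ends in a voiceless consonant (*abuh*, *kubik*); -i when the stem ends in a voiced consonant (*ehosij*, *duog*, *saz*, *ur*).
*legor*: final consonant = /r/, voiced → -i → *legori*.
Since the final consonant of *losih* is /h/ (voiceless), it takes -if, giving *losihif*.

legori, losihif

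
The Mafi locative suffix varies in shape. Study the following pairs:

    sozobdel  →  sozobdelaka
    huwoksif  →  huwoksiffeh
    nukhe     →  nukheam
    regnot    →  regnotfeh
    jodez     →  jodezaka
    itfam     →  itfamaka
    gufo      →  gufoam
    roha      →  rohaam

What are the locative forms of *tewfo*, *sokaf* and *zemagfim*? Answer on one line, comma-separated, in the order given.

tewfoam, sokaffeh, zemagfimaka

Looking at the final sound of each stem: -feh when the stem ends in a voiceless consonant (*huwoksif*, *regnot*); -aka when the stem ends in a voiced consonant (*sozobdel*, *jodez*, *itfam*); -am when the stem ends in a vowel (*nukhe*, *gufo*, *roha*).
Since the final sound of *tewfo* is /o/ (a vowel), it takes -am, giving *tewfoam*.
The final sound of *sokaf* is /f/, which is a voiceless consonant, so the suffix is -feh, giving *sokaffeh*.
The final sound of *zemagfim* is /m/, which is a voiced consonant, so the suffix is -aka, giving *zemagfimaka*.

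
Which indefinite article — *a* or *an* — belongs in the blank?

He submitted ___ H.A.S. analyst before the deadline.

an

The indefinite article is chosen by the initial *sound* of the following word, not its spelling.
The initialism *H.A.S.* is read letter by letter; the first letter, H, is pronounced /eɪtʃ/, which begins with a vowel sound.
So the article is *an*: He submitted an H.A.S. analyst before the deadline.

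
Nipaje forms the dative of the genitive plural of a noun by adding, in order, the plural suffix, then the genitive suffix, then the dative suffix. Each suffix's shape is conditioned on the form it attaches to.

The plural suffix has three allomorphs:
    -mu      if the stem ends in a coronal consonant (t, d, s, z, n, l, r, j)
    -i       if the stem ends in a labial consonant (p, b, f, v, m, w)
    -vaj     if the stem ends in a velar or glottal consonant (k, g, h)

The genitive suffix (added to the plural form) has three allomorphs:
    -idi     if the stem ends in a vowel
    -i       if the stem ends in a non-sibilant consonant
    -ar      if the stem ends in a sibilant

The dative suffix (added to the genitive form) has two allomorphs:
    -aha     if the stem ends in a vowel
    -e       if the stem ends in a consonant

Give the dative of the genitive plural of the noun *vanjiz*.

The final consonant of *vanjiz* is /z/, which is coronal, so the plural suffix is -mu, giving *vanjizmu*.
Since the final sound of the plural form *vanjizmu* is /u/ (a vowel), it takes -idi, giving *vanjizmuidi*.
The final sound of the genitive form *vanjizmuidi* is /i/, which is a vowel, so the dative suffix is -aha, giving *vanjizmuidiaha*.

vanjizmuidiaha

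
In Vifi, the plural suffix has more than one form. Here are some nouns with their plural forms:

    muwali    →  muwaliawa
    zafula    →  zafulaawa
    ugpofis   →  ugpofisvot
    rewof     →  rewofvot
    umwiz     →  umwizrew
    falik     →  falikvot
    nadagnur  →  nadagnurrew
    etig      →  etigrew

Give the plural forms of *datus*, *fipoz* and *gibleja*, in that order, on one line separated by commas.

datusvot, fipozrew, giblejaawa

The pattern is voicing of the final sound: -vot when the stem ends in a voiceless consonant (*ugpofis*, *rewof*, *falik*); -rew when the stem ends in a voiced consonant (*umwiz*, *nadagnur*, *etig*); -awa when the stem ends in a vowel (*muwali*, *zafula*).
*datus* — final sound /s/ (a voiceless consonant) → -vot → *datusvot*.
*fipoz* — final sound /z/ (a voiced consonant) → -rew → *fipozrew*.
The final sound of *gibleja* is /a/, which is a vowel, so the suffix is -awa, giving *giblejaawa*.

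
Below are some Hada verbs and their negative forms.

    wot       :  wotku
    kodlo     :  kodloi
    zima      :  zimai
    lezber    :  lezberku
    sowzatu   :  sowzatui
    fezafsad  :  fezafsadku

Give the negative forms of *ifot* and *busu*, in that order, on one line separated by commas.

The pattern is consonant vs. vowel: -ku when the stem ends in a consonant (*wot*, *lezber*, *fezafsad*); -i when the stem ends in a vowel (*kodlo*, *zima*, *sowzatu*).
*ifot* — final sound /t/ (a consonant) → -ku → *ifotku*.
*busu* — final sound /u/ (a vowel) → -i → *busui*.

ifotku, busui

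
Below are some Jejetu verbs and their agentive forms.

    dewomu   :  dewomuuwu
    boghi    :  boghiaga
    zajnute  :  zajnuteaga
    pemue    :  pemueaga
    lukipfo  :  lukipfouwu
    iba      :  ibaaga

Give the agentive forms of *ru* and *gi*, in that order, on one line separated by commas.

The alternation tracks the last vowel of the stem — -uwu when the last vowel of the stem is a rounded vowel (*dewomu*, *lukipfo*); -aga when the last vowel of the stem is an unrounded vowel (*boghi*, *zajnute*, *pemue*, *iba*).
The last vowel of *ru* is /u/, which is a rounded vowel, so the suffix is -uwu, giving *ruuwu*.
*gi*: last vowel = /i/, an unrounded vowel → -aga → *giaga*.

ruuwu, giaga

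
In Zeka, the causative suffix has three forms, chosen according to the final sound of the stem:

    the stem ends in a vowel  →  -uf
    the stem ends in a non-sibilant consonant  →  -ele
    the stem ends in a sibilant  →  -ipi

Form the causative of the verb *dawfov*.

*dawfov*: final sound = /v/, a non-sibilant consonant → -ele → *dawfovele*.

dawfovele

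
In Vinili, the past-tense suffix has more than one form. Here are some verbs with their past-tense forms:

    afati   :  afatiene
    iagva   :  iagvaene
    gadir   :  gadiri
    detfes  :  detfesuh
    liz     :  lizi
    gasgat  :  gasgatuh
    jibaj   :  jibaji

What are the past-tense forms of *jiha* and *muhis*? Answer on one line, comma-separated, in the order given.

jihaene, muhisuh

The suffix is conditioned by the final sound: -uh when the stem ends in a voiceless consonant (*detfes*, *gasgat*); -i when the stem ends in a voiced consonant (*gadir*, *liz*, *jibaj*); -ene when the stem ends in a vowel (*afati*, *iagva*).
*jiha*: final sound = /a/, a vowel → -ene → *jihaene*.
Since the final sound of *muhis* is /s/ (a voiceless consonant), it takes -uh, giving *muhisuh*.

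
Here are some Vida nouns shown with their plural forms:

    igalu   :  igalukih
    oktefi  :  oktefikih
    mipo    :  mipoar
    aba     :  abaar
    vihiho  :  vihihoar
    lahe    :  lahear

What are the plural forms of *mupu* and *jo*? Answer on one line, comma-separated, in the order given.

The pattern is height harmony: -kih when the last vowel of the stem is a high vowel (*igalu*, *oktefi*); -ar when the last vowel of the stem is a non-high vowel (*mipo*, *aba*, *vihiho*, *lahe*).
*mupu*: last vowel = /u/, a high vowel → -kih → *mupukih*.
*jo* — last vowel /o/ (a non-high vowel) → -ar → *joar*.

mupukih, joar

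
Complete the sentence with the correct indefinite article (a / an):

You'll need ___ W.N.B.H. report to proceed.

The indefinite article is chosen by the initial *sound* of the following word, not its spelling.
The initialism *W.N.B.H.* is read letter by letter; the first letter, W, is pronounced /ˈdʌbəl.juː/, which begins with a consonant sound.
So the article is *a*: You'll need a W.N.B.H. report to proceed.

a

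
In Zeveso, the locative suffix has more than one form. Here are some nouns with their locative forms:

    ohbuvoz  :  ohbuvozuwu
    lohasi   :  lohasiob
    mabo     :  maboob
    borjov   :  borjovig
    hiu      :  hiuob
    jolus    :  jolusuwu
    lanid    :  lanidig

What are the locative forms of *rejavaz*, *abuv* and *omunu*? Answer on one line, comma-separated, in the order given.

rejavazuwu, abuvig, omunuob

The suffix is conditioned by the final sound: -uwu when the stem ends in a sibilant (*ohbuvoz*, *jolus*); -ig when the stem ends in a non-sibilant consonant (*borjov*, *lanid*); -ob when the stem ends in a vowel (*lohasi*, *mabo*, *hiu*).
*rejavaz*: final sound = /z/, a sibilant → -uwu → *rejavazuwu*.
*abuv* — final sound /v/ (a non-sibilant consonant) → -ig → *abuvig*.
*omunu* — final sound /u/ (a vowel) → -ob → *omunuob*.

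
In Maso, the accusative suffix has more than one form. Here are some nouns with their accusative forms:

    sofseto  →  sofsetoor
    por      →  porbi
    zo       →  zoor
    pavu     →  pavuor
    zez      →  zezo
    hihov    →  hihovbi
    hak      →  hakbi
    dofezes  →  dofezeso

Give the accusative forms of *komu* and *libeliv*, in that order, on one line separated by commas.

komuor, libelivbi

The suffix is conditioned by the final sound: -o when the stem ends in a sibilant (*zez*, *dofezes*); -bi when the stem ends in a non-sibilant consonant (*por*, *hihov*, *hak*); -or when the stem ends in a vowel (*sofseto*, *zo*, *pavu*).
Since the final sound of *komu* is /u/ (a vowel), it takes -or, giving *komuor*.
*libeliv*: final sound = /v/, a non-sibilant consonant → -bi → *libelivbi*.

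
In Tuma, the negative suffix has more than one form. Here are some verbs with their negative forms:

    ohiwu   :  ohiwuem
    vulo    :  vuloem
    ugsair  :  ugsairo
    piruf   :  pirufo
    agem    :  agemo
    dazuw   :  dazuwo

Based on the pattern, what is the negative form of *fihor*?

The suffix is conditioned by the final sound: -o when the stem ends in a consonant (*ugsair*, *piruf*, *agem*, *dazuw*); -em when the stem ends in a vowel (*ohiwu*, *vulo*).
*fihor*: final sound = /r/, a consonant → -o → *fihoro*.

fihoro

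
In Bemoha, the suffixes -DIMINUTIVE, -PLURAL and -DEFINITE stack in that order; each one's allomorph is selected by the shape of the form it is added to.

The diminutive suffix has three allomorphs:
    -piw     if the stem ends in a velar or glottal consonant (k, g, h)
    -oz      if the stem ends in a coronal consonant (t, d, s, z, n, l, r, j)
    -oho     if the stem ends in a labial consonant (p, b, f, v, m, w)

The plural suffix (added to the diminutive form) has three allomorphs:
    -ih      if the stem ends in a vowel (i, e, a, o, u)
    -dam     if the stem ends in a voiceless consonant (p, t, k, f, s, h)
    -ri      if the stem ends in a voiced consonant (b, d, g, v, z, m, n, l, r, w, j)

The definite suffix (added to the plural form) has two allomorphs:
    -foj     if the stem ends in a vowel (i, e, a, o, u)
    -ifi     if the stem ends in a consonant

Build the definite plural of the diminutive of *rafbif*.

rafbifohoihifi

*rafbif*: final consonant = /f/, labial → -oho → *rafbifoho*.
The diminutive form *rafbifoho*: final sound = /o/, a vowel → -ih → *rafbifohoih*.
Since the final sound of the plural form *rafbifohoih* is /h/ (a consonant), it takes -ifi, giving *rafbifohoihifi*.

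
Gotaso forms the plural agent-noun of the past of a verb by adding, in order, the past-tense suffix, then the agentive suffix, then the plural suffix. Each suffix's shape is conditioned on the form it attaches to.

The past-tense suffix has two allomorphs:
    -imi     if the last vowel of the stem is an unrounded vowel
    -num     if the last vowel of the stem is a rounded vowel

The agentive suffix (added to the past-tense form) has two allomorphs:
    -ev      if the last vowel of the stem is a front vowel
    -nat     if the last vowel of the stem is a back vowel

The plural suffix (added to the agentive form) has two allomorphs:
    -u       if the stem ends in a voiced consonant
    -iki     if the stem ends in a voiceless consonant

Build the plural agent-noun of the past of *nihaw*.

Since the last vowel of *nihaw* is /a/ (an unrounded vowel), it takes -imi, giving *nihawimi*.
The last vowel of the past-tense form *nihawimi* is /i/, which is a front vowel, so the agentive suffix is -ev, giving *nihawimiev*.
The agentive form *nihawimiev* — final consonant /v/ (voiced) → -u → *nihawimievu*.

nihawimievu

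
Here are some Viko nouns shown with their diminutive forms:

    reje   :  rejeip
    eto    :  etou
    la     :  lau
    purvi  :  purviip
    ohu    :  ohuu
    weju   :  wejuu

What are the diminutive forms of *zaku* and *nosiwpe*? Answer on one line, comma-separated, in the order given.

zakuu, nosiwpeip

Looking at the last vowel of each stem: -ip when the last vowel of the stem is a front vowel (*reje*, *purvi*); -u when the last vowel of the stem is a back vowel (*eto*, *la*, *ohu*, *weju*).
*zaku* — last vowel /u/ (a back vowel) → -u → *zakuu*.
*nosiwpe* — last vowel /e/ (a front vowel) → -ip → *nosiwpeip*.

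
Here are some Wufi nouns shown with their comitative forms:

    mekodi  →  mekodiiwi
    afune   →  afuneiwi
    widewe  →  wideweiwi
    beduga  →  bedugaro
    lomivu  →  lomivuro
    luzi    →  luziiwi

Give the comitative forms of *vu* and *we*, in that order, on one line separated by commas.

The suffix is conditioned by the last vowel: -iwi when the last vowel of the stem is a front vowel (*mekodi*, *afune*, *widewe*, *luzi*); -ro when the last vowel of the stem is a back vowel (*beduga*, *lomivu*).
*vu* — last vowel /u/ (a back vowel) → -ro → *vuro*.
The last vowel of *we* is /e/, which is a front vowel, so the suffix is -iwi, giving *weiwi*.

vuro, weiwi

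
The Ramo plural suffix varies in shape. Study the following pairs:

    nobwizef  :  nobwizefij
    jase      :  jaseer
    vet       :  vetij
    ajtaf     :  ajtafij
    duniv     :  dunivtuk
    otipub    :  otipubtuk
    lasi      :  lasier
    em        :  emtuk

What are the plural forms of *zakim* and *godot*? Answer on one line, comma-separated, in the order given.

zakimtuk, godotij

The suffix is conditioned by the final sound: -ij when the stem ends in a voiceless consonant (*nobwizef*, *vet*, *ajtaf*); -tuk when the stem ends in a voiced consonant (*duniv*, *otipub*, *em*); -er when the stem ends in a vowel (*jase*, *lasi*).
*zakim* — final sound /m/ (a voiced consonant) → -tuk → *zakimtuk*.
Since the final sound of *godot* is /t/ (a voiceless consonant), it takes -ij, giving *godotij*.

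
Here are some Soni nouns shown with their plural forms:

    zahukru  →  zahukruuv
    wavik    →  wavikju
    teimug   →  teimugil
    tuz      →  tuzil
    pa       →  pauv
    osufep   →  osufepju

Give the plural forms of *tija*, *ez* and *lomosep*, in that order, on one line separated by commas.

tijauv, ezil, lomosepju

The alternation tracks the final sound of the stem — -ju when the stem ends in a voiceless consonant (*wavik*, *osufep*); -il when the stem ends in a voiced consonant (*teimug*, *tuz*); -uv when the stem ends in a vowel (*zahukru*, *pa*).
The final sound of *tija* is /a/, which is a vowel, so the suffix is -uv, giving *tijauv*.
*ez*: final sound = /z/, a voiced consonant → -il → *ezil*.
*lomosep* — final sound /p/ (a voiceless consonant) → -ju → *lomosepju*.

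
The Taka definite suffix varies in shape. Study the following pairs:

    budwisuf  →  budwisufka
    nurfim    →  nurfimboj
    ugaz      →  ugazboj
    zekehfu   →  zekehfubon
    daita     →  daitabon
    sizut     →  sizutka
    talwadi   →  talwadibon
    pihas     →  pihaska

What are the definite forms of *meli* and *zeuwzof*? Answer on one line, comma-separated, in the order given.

Looking at the final sound of each stem: -ka when the stem ends in a voiceless consonant (*budwisuf*, *sizut*, *pihas*); -boj when the stem ends in a voiced consonant (*nurfim*, *ugaz*); -bon when the stem ends in a vowel (*zekehfu*, *daita*, *talwadi*).
The final sound of *meli* is /i/, which is a vowel, so the suffix is -bon, giving *melibon*.
*zeuwzof* — final sound /f/ (a voiceless consonant) → -ka → *zeuwzofka*.

melibon, zeuwzofka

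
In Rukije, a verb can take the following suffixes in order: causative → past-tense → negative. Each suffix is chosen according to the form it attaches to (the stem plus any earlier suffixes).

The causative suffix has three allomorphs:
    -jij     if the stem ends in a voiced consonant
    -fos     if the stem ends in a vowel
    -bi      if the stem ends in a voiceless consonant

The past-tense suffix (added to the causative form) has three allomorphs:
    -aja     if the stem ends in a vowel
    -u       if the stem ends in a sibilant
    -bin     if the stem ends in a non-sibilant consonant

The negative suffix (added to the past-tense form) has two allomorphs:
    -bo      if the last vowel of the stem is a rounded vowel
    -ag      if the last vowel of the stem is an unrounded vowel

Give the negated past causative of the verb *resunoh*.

resunohbiajaag

*resunoh* — final sound /h/ (a voiceless consonant) → -bi → *resunohbi*.
Since the final sound of the causative form *resunohbi* is /i/ (a vowel), it takes -aja, giving *resunohbiaja*.
Since the last vowel of the past-tense form *resunohbiaja* is /a/ (an unrounded vowel), it takes -ag, giving *resunohbiajaag*.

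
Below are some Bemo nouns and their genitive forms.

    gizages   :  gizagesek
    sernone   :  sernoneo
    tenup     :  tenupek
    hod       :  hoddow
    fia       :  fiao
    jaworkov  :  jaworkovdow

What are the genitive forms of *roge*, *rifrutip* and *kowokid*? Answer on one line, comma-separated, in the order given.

The pattern is voicing of the final sound: -ek when the stem ends in a voiceless consonant (*gizages*, *tenup*); -dow when the stem ends in a voiced consonant (*hod*, *jaworkov*); -o when the stem ends in a vowel (*sernone*, *fia*).
*roge*: final sound = /e/, a vowel → -o → *rogeo*.
*rifrutip*: final sound = /p/, a voiceless consonant → -ek → *rifrutipek*.
*kowokid*: final sound = /d/, a voiced consonant → -dow → *kowokiddow*.

rogeo, rifrutipek, kowokiddow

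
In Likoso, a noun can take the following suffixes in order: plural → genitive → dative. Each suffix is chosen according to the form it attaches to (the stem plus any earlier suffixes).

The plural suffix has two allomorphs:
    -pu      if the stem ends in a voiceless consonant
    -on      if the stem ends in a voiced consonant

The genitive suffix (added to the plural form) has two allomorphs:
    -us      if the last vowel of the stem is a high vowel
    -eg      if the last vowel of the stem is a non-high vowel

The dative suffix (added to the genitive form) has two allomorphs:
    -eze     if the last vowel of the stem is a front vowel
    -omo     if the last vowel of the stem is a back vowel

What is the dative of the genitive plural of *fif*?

The final consonant of *fif* is /f/, which is voiceless, so the plural suffix is -pu, giving *fifpu*.
The plural form *fifpu*: last vowel = /u/, a high vowel → -us → *fifpuus*.
Since the last vowel of the genitive form *fifpuus* is /u/ (a back vowel), it takes -omo, giving *fifpuusomo*.

fifpuusomo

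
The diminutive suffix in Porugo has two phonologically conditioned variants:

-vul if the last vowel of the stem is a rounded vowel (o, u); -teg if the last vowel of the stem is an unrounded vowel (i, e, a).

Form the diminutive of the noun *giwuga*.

*giwuga* — last vowel /a/ (an unrounded vowel) → -teg → *giwugateg*.

giwugateg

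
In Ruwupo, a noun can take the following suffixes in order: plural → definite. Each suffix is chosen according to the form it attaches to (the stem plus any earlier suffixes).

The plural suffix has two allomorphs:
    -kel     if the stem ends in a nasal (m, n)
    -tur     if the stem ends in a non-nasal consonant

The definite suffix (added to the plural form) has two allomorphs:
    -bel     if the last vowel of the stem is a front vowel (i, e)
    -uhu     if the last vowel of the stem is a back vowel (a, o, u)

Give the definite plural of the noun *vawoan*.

vawoankelbel

Since the final consonant of *vawoan* is /n/ (a nasal), it takes -kel, giving *vawoankel*.
Since the last vowel of the plural form *vawoankel* is /e/ (a front vowel), it takes -bel, giving *vawoankelbel*.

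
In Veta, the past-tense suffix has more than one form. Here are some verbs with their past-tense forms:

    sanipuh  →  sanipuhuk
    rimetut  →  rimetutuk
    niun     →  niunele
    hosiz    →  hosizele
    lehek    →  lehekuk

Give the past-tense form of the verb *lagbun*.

lagbunele

The suffix is conditioned by the final consonant: -uk when the stem ends in a voiceless consonant (*sanipuh*, *rimetut*, *lehek*); -ele when the stem ends in a voiced consonant (*niun*, *hosiz*).
Since the final consonant of *lagbun* is /n/ (voiced), it takes -ele, giving *lagbunele*.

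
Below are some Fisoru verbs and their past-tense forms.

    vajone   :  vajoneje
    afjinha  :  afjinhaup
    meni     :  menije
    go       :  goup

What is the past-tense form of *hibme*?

Looking at the last vowel of each stem: -je when the last vowel of the stem is a front vowel (*vajone*, *meni*); -up when the last vowel of the stem is a back vowel (*afjinha*, *go*).
*hibme*: last vowel = /e/, a front vowel → -je → *hibmeje*.

hibmeje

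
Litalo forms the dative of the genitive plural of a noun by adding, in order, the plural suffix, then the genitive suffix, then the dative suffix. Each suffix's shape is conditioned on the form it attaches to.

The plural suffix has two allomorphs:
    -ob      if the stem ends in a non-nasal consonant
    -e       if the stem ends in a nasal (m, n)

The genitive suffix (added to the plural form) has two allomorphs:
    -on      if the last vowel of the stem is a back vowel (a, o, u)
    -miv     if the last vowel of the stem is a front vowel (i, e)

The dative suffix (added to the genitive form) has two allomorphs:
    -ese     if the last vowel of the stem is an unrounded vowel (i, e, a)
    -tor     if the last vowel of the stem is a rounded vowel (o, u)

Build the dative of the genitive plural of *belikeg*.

belikegobontor

Since the final consonant of *belikeg* is /g/ (non-nasal), it takes -ob, giving *belikegob*.
The plural form *belikegob* — last vowel /o/ (a back vowel) → -on → *belikegobon*.
Since the last vowel of the genitive form *belikegobon* is /o/ (a rounded vowel), it takes -tor, giving *belikegobontor*.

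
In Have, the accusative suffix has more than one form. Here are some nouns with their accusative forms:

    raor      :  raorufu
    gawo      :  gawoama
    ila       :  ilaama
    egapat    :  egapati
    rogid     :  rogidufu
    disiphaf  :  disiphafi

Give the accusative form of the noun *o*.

oama

The alternation tracks the final sound of the stem — -i when the stem ends in a voiceless consonant (*egapat*, *disiphaf*); -ufu when the stem ends in a voiced consonant (*raor*, *rogid*); -ama when the stem ends in a vowel (*gawo*, *ila*).
*o*: final sound = /o/, a vowel → -ama → *oama*.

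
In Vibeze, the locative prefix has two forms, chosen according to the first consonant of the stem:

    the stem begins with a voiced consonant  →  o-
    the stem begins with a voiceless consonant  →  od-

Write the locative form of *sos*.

*sos*: first consonant = /s/, voiceless → od- → *odsos*.

odsos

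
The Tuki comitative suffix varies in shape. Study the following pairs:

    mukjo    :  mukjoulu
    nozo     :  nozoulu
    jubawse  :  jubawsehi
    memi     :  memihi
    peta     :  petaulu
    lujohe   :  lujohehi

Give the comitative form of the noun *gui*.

guihi

The suffix is conditioned by the last vowel: -hi when the last vowel of the stem is a front vowel (*jubawse*, *memi*, *lujohe*); -ulu when the last vowel of the stem is a back vowel (*mukjo*, *nozo*, *peta*).
*gui*: last vowel = /i/, a front vowel → -hi → *guihi*.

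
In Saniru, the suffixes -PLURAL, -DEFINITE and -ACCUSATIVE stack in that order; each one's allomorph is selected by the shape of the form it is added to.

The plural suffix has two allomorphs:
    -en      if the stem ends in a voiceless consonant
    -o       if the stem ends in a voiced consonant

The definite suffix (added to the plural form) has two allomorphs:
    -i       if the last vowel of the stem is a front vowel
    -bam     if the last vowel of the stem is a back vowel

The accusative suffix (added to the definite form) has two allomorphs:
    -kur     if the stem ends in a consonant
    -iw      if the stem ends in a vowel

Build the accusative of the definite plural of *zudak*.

*zudak* — final consonant /k/ (voiceless) → -en → *zudaken*.
The plural form *zudaken*: last vowel = /e/, a front vowel → -i → *zudakeni*.
The definite form *zudakeni* — final sound /i/ (a vowel) → -iw → *zudakeniiw*.

zudakeniiw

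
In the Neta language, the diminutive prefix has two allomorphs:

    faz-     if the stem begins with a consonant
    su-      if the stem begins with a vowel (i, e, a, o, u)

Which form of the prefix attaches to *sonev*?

*sonev*: first sound = /s/, a consonant → faz-.

faz-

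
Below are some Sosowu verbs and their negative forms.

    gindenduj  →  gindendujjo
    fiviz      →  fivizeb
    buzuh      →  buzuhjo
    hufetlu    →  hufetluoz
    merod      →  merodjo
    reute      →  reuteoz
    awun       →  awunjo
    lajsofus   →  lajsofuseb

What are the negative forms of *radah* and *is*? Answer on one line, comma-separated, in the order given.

radahjo, iseb

The suffix is conditioned by the final sound: -eb when the stem ends in a sibilant (*fiviz*, *lajsofus*); -jo when the stem ends in a non-sibilant consonant (*gindenduj*, *buzuh*, *merod*, *awun*); -oz when the stem ends in a vowel (*hufetlu*, *reute*).
The final sound of *radah* is /h/, which is a non-sibilant consonant, so the suffix is -jo, giving *radahjo*.
*is* — final sound /s/ (a sibilant) → -eb → *iseb*.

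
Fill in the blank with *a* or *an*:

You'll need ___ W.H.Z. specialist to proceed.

a

The indefinite article is chosen by the initial *sound* of the following word, not its spelling.
The initialism *W.H.Z.* is read letter by letter; the first letter, W, is pronounced /ˈdʌbəl.juː/, which begins with a consonant sound.
So the article is *a*: You'll need a W.H.Z. specialist to proceed.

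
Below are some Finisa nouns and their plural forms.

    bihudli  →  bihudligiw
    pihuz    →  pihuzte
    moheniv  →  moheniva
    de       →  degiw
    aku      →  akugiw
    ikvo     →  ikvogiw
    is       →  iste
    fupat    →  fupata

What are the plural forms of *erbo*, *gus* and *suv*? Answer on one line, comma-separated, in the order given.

erbogiw, guste, suva

The suffix is conditioned by the final sound: -te when the stem ends in a sibilant (*pihuz*, *is*); -a when the stem ends in a non-sibilant consonant (*moheniv*, *fupat*); -giw when the stem ends in a vowel (*bihudli*, *de*, *aku*, *ikvo*).
*erbo*: final sound = /o/, a vowel → -giw → *erbogiw*.
Since the final sound of *gus* is /s/ (a sibilant), it takes -te, giving *guste*.
The final sound of *suv* is /v/, which is a non-sibilant consonant, so the suffix is -a, giving *suva*.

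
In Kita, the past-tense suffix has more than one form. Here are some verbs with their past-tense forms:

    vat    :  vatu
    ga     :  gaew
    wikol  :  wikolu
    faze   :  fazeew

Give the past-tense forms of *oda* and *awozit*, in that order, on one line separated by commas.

odaew, awozitu

The suffix is conditioned by the final sound: -u when the stem ends in a consonant (*vat*, *wikol*); -ew when the stem ends in a vowel (*ga*, *faze*).
The final sound of *oda* is /a/, which is a vowel, so the suffix is -ew, giving *odaew*.
Since the final sound of *awozit* is /t/ (a consonant), it takes -u, giving *awozitu*.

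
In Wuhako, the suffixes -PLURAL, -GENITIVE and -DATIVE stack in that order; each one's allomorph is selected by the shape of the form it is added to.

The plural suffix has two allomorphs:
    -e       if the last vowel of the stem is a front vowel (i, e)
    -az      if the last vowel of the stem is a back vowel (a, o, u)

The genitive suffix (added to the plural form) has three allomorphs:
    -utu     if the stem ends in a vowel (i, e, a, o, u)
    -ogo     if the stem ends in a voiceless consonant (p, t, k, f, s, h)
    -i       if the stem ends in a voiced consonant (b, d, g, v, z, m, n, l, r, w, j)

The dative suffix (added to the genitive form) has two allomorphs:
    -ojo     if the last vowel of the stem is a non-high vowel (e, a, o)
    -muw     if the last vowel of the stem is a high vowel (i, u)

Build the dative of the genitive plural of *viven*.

viveneutumuw

Since the last vowel of *viven* is /e/ (a front vowel), it takes -e, giving *vivene*.
The plural form *vivene*: final sound = /e/, a vowel → -utu → *viveneutu*.
The genitive form *viveneutu*: last vowel = /u/, a high vowel → -muw → *viveneutumuw*.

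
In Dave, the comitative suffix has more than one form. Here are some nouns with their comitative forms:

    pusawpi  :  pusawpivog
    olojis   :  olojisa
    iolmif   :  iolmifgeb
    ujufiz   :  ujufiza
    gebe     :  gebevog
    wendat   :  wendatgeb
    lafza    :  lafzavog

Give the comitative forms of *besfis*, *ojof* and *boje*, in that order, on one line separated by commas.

Looking at the final sound of each stem: -a when the stem ends in a sibilant (*olojis*, *ujufiz*); -geb when the stem ends in a non-sibilant consonant (*iolmif*, *wendat*); -vog when the stem ends in a vowel (*pusawpi*, *gebe*, *lafza*).
Since the final sound of *besfis* is /s/ (a sibilant), it takes -a, giving *besfisa*.
The final sound of *ojof* is /f/, which is a non-sibilant consonant, so the suffix is -geb, giving *ojofgeb*.
The final sound of *boje* is /e/, which is a vowel, so the suffix is -vog, giving *bojevog*.

besfisa, ojofgeb, bojevog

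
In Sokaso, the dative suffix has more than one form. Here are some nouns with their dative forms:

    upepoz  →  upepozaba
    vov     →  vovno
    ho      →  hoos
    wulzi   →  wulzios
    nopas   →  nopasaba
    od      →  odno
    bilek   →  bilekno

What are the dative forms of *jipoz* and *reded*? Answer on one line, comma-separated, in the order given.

jipozaba, rededno

The alternation tracks the final sound of the stem — -aba when the stem ends in a sibilant (*upepoz*, *nopas*); -no when the stem ends in a non-sibilant consonant (*vov*, *od*, *bilek*); -os when the stem ends in a vowel (*ho*, *wulzi*).
*jipoz* — final sound /z/ (a sibilant) → -aba → *jipozaba*.
Since the final sound of *reded* is /d/ (a non-sibilant consonant), it takes -no, giving *rededno*.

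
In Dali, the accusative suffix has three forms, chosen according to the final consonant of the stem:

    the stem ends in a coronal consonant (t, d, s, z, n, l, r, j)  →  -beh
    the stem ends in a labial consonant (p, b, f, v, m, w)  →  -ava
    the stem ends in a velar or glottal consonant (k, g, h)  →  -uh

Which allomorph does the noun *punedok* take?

-uh

Since the final consonant of *punedok* is /k/ (velar/glottal), it takes -uh.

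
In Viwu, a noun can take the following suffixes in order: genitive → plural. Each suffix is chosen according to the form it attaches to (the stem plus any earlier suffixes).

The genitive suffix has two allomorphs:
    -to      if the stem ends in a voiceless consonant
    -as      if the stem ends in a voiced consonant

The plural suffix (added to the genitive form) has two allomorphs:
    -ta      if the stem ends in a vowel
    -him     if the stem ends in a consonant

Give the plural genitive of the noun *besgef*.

besgeftota

*besgef*: final consonant = /f/, voiceless → -to → *besgefto*.
The genitive form *besgefto* — final sound /o/ (a vowel) → -ta → *besgeftota*.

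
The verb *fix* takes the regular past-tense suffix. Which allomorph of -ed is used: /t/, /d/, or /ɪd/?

/t/

The stem *fix* ends in a voiceless consonant other than /t/.
The -ed suffix is realized as /ɪd/ after /t, d/; as /t/ after other voiceless consonants; and as /d/ after other voiced sounds.
So -ed on *fix* is pronounced /t/.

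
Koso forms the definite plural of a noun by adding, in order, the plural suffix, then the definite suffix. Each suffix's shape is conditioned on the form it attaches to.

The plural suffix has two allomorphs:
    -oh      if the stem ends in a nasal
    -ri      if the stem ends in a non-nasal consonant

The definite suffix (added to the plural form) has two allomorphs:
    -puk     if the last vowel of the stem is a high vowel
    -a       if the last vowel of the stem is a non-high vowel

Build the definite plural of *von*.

Since the final consonant of *von* is /n/ (a nasal), it takes -oh, giving *vonoh*.
Since the last vowel of the plural form *vonoh* is /o/ (a non-high vowel), it takes -a, giving *vonoha*.

vonoha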